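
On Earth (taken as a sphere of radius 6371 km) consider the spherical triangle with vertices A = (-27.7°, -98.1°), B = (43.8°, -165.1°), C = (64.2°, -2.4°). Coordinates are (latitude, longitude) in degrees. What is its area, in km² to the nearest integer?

65946143 km²

Side lengths (central angles): a = 1.2417, b = 2.0452, c = 1.6429 rad; semiperimeter s = 2.4649.
By l'Huilier's theorem, tan(E/4) = √[tan(s/2) tan((s−a)/2) tan((s−b)/2) tan((s−c)/2)], giving spherical excess E = 1.6247 rad.
Area = E·R² = 1.6247 × (6371)² ≈ 65946143 km².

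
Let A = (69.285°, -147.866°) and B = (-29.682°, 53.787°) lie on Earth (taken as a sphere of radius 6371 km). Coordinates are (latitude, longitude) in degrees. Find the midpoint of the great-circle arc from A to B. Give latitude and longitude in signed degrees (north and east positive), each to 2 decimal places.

The central angle between A and B is δ = 2.4170 rad.
With f = 0.5, the slerp weights are sin((1−f)δ)/sin δ = 1.4108 and sin(fδ)/sin δ = 1.4108.
Weighted sum of the unit vectors: (1.4108)·(-0.2995,-0.1881,0.9354) + (1.4108)·(0.5133,0.7010,-0.4952) = (0.3015, 0.7235, 0.6210).
Converting back: φ = atan2(z, √(x²+y²)) = 38.39°, λ = atan2(y, x) = 67.37°.

38.39°, 67.37°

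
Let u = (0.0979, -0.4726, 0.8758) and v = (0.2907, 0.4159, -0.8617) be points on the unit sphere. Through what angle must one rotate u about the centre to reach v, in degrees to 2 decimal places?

157.34°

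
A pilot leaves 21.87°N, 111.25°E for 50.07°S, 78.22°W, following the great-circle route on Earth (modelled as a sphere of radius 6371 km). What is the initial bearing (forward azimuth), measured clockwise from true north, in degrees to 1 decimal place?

With φ₁ = 0.3817, φ₂ = -0.8739, Δλ = 2.9763 rad, the forward-azimuth formula gives
θ = atan2( sin Δλ cos φ₂ , cos φ₁ sin φ₂ − sin φ₁ cos φ₂ cos Δλ ) = atan2(0.1056, -0.4758) = 167.49°.
So the initial bearing is 167.5°.

167.5°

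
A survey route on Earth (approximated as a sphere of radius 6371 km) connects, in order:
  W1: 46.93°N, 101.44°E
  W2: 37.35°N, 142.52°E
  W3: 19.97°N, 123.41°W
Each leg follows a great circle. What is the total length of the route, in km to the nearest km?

Leg W1→W2: central angle 0.5502 rad, distance 3505.6 km.
Leg W2→W3: central angle 1.4160 rad, distance 9021.4 km.
Total: 3505.6 + 9021.4 ≈ 12527 km.

12527 km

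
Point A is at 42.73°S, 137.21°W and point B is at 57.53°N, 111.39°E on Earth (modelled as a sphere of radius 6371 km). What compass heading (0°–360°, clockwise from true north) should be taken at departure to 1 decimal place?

314.2°

With φ₁ = -0.7458, φ₂ = 1.0041, Δλ = -1.9443 rad, the forward-azimuth formula gives
θ = atan2( sin Δλ cos φ₂ , cos φ₁ sin φ₂ − sin φ₁ cos φ₂ cos Δλ ) = atan2(-0.4998, 0.4868) = -45.76°.
Adding 360° brings this into [0°, 360°): 314.2°.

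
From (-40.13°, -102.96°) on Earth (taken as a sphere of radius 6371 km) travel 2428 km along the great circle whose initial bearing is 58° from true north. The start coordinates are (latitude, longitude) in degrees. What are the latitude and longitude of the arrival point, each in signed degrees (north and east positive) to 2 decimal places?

Angular distance δ = d/R = 2428/6371 = 0.38110 rad; initial bearing θ = 1.0123 rad.
sin φ₂ = sin φ₁ cos δ + cos φ₁ sin δ cos θ = (-0.6445)(0.9283) + (0.7646)(0.3719)(0.5299) = -0.4476, so φ₂ = -26.59°.
Δλ = atan2(sin θ sin δ cos φ₁, cos δ − sin φ₁ sin φ₂) = atan2(0.2412, 0.6398) = 20.654°.
λ₂ = -102.960° + 20.654° = -82.31°.

-26.59°, -82.31°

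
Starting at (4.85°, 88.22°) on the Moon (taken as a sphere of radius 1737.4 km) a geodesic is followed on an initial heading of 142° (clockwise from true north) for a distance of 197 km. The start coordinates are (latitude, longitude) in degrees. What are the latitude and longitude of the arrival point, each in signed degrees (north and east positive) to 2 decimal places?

-0.28°, 92.21°

Angular distance δ = d/R = 197/1737.4 = 0.11339 rad; initial bearing θ = 2.4784 rad.
sin φ₂ = sin φ₁ cos δ + cos φ₁ sin δ cos θ = (0.0845)(0.9936) + (0.9964)(0.1131)(-0.7880) = -0.0048, so φ₂ = -0.28°.
Δλ = atan2(sin θ sin δ cos φ₁, cos δ − sin φ₁ sin φ₂) = atan2(0.0694, 0.9940) = 3.994°.
λ₂ = 88.220° + 3.994° = 92.21°.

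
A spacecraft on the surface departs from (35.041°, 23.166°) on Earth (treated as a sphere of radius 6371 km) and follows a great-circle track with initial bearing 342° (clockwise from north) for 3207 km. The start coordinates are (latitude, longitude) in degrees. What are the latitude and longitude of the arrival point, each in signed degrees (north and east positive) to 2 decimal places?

61.47°, 4.98°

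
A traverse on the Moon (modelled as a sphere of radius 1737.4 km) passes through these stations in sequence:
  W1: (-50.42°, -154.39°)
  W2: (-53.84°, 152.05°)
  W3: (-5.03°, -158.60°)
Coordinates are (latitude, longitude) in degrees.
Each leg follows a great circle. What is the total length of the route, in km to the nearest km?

2889 km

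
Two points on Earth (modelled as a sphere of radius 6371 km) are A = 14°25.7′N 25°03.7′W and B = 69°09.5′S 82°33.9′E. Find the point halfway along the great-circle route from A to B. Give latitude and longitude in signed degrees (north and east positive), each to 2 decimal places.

-36.53°, -3.56°

The central angle between A and B is δ = 1.9147 rad.
With f = 0.5, the slerp weights are sin((1−f)δ)/sin δ = 0.8686 and sin(fδ)/sin δ = 0.8686.
Weighted sum of the unit vectors: (0.8686)·(0.8773,-0.4102,0.2492) + (0.8686)·(0.0460,0.3528,-0.9346) = (0.8020, -0.0499, -0.5953).
Converting back: φ = atan2(z, √(x²+y²)) = -36.53°, λ = atan2(y, x) = -3.56°.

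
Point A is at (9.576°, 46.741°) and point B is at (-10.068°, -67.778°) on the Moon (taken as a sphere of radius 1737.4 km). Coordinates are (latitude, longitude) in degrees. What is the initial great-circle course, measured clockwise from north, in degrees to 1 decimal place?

With φ₁ = 0.1671, φ₂ = -0.1757, Δλ = -1.9987 rad, the forward-azimuth formula gives
θ = atan2( sin Δλ cos φ₂ , cos φ₁ sin φ₂ − sin φ₁ cos φ₂ cos Δλ ) = atan2(-0.8958, -0.1044) = -96.65°.
Adding 360° brings this into [0°, 360°): 263.4°.

263.4°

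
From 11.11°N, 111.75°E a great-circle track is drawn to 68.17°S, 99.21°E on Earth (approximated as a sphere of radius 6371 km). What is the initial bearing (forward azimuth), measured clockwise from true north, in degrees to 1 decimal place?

Δλ = -12.540° = -0.2189 rad.
y = sin Δλ · cos φ₂ = (-0.2171)(0.3719) = -0.0807
x = cos φ₁ sin φ₂ − sin φ₁ cos φ₂ cos Δλ = (0.9813)(-0.9283) − (0.1927)(0.3719)(0.9761) = -0.9808
θ = atan2(y, x) = -175.29°; adding 360° gives 184.7°.

184.7°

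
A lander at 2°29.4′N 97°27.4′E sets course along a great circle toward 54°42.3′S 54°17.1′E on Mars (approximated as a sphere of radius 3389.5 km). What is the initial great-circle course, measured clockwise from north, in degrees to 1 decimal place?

205.4°

Δλ = -43.172° = -0.7535 rad.
y = sin Δλ · cos φ₂ = (-0.6842)(0.5778) = -0.3953
x = cos φ₁ sin φ₂ − sin φ₁ cos φ₂ cos Δλ = (0.9991)(-0.8162) − (0.0434)(0.5778)(0.7293) = -0.8337
θ = atan2(y, x) = -154.63°; adding 360° gives 205.4°.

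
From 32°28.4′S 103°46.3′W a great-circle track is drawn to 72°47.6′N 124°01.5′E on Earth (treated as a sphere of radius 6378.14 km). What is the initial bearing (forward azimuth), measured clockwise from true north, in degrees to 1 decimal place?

With φ₁ = -0.5668, φ₂ = 1.2705, Δλ = -2.3074 rad, the forward-azimuth formula gives
θ = atan2( sin Δλ cos φ₂ , cos φ₁ sin φ₂ − sin φ₁ cos φ₂ cos Δλ ) = atan2(-0.2191, 0.6992) = -17.40°.
Adding 360° brings this into [0°, 360°): 342.6°.

342.6°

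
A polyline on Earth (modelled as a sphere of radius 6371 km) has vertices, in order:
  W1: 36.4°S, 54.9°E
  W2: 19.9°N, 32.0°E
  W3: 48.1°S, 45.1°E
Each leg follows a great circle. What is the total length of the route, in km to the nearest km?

14380 km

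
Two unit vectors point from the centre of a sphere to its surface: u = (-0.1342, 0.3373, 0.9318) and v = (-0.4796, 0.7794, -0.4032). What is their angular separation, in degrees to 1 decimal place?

92.8°

u·v = -0.0484; |u| = 1.0000, |v| = 1.0000.
cos θ = (u·v)/(|u||v|) = -0.0484, so θ = 92.8°.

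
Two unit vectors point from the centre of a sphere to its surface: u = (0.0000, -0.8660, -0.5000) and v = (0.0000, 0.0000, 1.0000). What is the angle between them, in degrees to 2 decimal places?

120.00°

u·v = -0.5000; |u| = 1.0000, |v| = 1.0000.
cos θ = (u·v)/(|u||v|) = -0.5000, so θ = 120.00°.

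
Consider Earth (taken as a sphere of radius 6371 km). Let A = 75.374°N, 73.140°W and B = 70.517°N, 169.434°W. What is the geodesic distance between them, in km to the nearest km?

2830 km

Let φ₁ = 1.3155 rad, φ₂ = 1.2308 rad, and Δλ = -1.6806 rad.
cos c = sin φ₁ sin φ₂ + cos φ₁ cos φ₂ cos Δλ = (0.9676)(0.9427) + (0.2525)(0.3335)(-0.1096) = 0.90296,
so c = arccos(0.90296) = 0.44419 rad.
Distance = R·c = 6371 × 0.4442 ≈ 2830 km.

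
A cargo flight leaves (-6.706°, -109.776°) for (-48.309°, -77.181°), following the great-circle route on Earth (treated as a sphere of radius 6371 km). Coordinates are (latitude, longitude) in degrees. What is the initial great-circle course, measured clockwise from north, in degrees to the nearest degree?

152°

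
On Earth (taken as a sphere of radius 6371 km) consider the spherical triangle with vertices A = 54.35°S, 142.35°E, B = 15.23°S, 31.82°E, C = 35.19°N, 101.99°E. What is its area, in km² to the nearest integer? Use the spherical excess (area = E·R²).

Side lengths (central angles): a = 1.4544, b = 1.6763, c = 1.5546 rad; semiperimeter s = 2.3427.
By l'Huilier's theorem, tan(E/4) = √[tan(s/2) tan((s−a)/2) tan((s−b)/2) tan((s−c)/2)], giving spherical excess E = 1.5314 rad.
Area = E·R² = 1.5314 × (6371)² ≈ 62157718 km².

62157718 km²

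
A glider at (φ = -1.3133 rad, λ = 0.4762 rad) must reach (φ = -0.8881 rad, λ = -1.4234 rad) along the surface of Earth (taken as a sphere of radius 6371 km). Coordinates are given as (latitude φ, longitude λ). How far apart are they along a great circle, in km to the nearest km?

In radians: φ₁ = -1.3133, φ₂ = -0.8881, Δλ = -108.839° = -1.8996 rad.
Haversine: a = sin²(Δφ/2) + cos φ₁ cos φ₂ sin²(Δλ/2) = 0.0445 + (0.2547)(0.6309)(0.6615) = 0.15079.
Central angle c = 2·arcsin(√a) = 0.79762 rad.
Distance = R·c = 6371 × 0.7976 ≈ 5082 km.

5082 km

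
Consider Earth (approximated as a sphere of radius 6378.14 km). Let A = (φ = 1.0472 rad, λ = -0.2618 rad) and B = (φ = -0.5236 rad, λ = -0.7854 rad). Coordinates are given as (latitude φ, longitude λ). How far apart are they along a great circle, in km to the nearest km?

10389 km

Let φ₁ = 1.0472 rad, φ₂ = -0.5236 rad, and Δλ = -0.5236 rad.
cos c = sin φ₁ sin φ₂ + cos φ₁ cos φ₂ cos Δλ = (0.8660)(-0.5000) + (0.5000)(0.8660)(0.8660) = -0.05802,
so c = arccos(-0.05802) = 1.62885 rad.
Distance = R·c = 6378.14 × 1.6288 ≈ 10389 km.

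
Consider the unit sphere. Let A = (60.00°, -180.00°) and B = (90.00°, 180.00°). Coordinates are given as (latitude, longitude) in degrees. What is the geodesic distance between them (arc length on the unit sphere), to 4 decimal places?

In radians: φ₁ = 1.0472, φ₂ = 1.5708, Δλ = 0.000° = 0.0000 rad.
Haversine: a = sin²(Δφ/2) + cos φ₁ cos φ₂ sin²(Δλ/2) = 0.0670 + (0.5000)(0.0000)(0.0000) = 0.06699.
Central angle c = 2·arcsin(√a) = 0.52360 rad.
On the unit sphere the arc length equals the central angle: 0.5236.

0.5236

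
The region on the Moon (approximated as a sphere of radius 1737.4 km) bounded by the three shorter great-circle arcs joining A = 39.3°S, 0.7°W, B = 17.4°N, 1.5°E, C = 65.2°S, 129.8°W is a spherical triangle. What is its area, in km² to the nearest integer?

1037470 km²

Side lengths (central angles): a = 2.1361, b = 1.1915, c = 0.9903 rad; semiperimeter s = 2.1589.
By l'Huilier's theorem, tan(E/4) = √[tan(s/2) tan((s−a)/2) tan((s−b)/2) tan((s−c)/2)], giving spherical excess E = 0.3437 rad.
Area = E·R² = 0.3437 × (1737.4)² ≈ 1037470 km².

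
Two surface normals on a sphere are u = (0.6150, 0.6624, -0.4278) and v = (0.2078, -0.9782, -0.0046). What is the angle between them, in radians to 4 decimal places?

u·v = -0.5182; |u| = 1.0000, |v| = 1.0000.
cos θ = (u·v)/(|u||v|) = -0.5182, so θ = 2.1155 rad.

2.1155 rad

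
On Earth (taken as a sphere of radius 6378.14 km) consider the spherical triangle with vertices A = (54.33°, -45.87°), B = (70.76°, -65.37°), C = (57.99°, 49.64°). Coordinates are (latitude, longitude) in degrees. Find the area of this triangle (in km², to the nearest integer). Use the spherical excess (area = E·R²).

5270294 km²

Side lengths (central angles): a = 0.7572, b = 0.8511, c = 0.3235 rad; semiperimeter s = 0.9659.
By l'Huilier's theorem, tan(E/4) = √[tan(s/2) tan((s−a)/2) tan((s−b)/2) tan((s−c)/2)], giving spherical excess E = 0.1296 rad.
Area = E·R² = 0.1296 × (6378.14)² ≈ 5270294 km².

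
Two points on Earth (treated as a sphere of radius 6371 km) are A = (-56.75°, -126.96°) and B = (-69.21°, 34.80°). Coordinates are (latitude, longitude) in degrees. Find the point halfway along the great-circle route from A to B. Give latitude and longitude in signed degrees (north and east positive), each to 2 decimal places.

-82.33°, -99.21°

Central angle δ = 0.9310 rad. Interpolating on the sphere with fraction f = 0.5:
P = [sin((1−f)δ)·A + sin(fδ)·B] / sin δ = 0.5595·A + 0.5595·B in Cartesian coordinates,
giving P = (-0.0214, -0.1318, -0.9910), i.e. latitude -82.33°, longitude -99.21°.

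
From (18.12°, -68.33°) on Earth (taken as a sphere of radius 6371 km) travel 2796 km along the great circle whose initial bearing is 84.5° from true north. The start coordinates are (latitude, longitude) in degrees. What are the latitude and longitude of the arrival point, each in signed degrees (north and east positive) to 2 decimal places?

18.68°, -41.81°

Angular distance δ = d/R = 2796/6371 = 0.43886 rad; initial bearing θ = 1.4748 rad.
sin φ₂ = sin φ₁ cos δ + cos φ₁ sin δ cos θ = (0.3110)(0.9052) + (0.9504)(0.4249)(0.0958) = 0.3202, so φ₂ = 18.68°.
Δλ = atan2(sin θ sin δ cos φ₁, cos δ − sin φ₁ sin φ₂) = atan2(0.4020, 0.8056) = 26.517°.
λ₂ = -68.330° + 26.517° = -41.81°.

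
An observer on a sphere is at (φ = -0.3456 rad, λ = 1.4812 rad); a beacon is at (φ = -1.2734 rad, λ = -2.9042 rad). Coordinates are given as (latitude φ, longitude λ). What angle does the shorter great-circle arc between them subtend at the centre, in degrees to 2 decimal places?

With latitudes φ₁ = -19.801°, φ₂ = -72.960° and longitude difference Δλ = 108.735°:
cos c = sin φ₁ sin φ₂ + cos φ₁ cos φ₂ cos Δλ = (-0.3388)(-0.9561) + (0.9409)(0.2930)(-0.3212) = 0.23534,
so c = arccos(0.23534) = 1.33323 rad.
So the angular separation is 76.39°.

76.39°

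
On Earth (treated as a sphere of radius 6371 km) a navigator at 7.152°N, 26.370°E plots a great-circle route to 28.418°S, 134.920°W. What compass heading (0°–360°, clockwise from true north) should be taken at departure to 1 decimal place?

217.4°

Δλ = -161.290° = -2.8150 rad.
y = sin Δλ · cos φ₂ = (-0.3208)(0.8795) = -0.2821
x = cos φ₁ sin φ₂ − sin φ₁ cos φ₂ cos Δλ = (0.9922)(-0.4759) − (0.1245)(0.8795)(-0.9472) = -0.3685
θ = atan2(y, x) = -142.56°; adding 360° gives 217.4°.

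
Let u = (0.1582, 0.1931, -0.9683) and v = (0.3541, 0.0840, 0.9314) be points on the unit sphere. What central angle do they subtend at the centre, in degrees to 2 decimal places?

u·v = -0.8296; |u| = 1.0000, |v| = 1.0000.
cos θ = (u·v)/(|u||v|) = -0.8297, so θ = 146.07°.

146.07°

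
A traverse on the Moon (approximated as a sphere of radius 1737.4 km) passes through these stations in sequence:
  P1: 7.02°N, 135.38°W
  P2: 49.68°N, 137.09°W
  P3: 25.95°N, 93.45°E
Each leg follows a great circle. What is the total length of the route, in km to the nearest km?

Leg P1→P2: central angle 0.7450 rad, distance 1294.3 km.
Leg P2→P3: central angle 1.6069 rad, distance 2791.9 km.
Total: 1294.3 + 2791.9 ≈ 4086 km.

4086 km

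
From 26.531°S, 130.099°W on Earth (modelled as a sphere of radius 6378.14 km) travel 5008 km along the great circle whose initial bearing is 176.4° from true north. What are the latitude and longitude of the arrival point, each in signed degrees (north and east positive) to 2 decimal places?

Angular distance δ = d/R = 5008/6378.14 = 0.78518 rad; initial bearing θ = 3.0788 rad.
sin φ₂ = sin φ₁ cos δ + cos φ₁ sin δ cos θ = (-0.4467)(0.7073) + (0.8947)(0.7070)(-0.9980) = -0.9472, so φ₂ = -71.29°.
Δλ = atan2(sin θ sin δ cos φ₁, cos δ − sin φ₁ sin φ₂) = atan2(0.0397, 0.2842) = 7.956°.
λ₂ = -130.099° + 7.956° = -122.14°.

-71.29°, -122.14°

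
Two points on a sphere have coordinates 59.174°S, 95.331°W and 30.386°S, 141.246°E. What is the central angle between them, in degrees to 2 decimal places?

79.00°

In radians: φ₁ = -1.0328, φ₂ = -0.5303, Δλ = -123.423° = -2.1541 rad.
cos c = sin φ₁ sin φ₂ + cos φ₁ cos φ₂ cos Δλ = (-0.8587)(-0.5058) + (0.5124)(0.8626)(-0.5508) = 0.19088,
so c = arccos(0.19088) = 1.37874 rad.
So the angular separation is 79.00°.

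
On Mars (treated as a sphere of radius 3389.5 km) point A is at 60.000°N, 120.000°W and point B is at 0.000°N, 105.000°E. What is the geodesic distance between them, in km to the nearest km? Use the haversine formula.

6549 km

Let φ₁ = 1.0472 rad, φ₂ = 0.0000 rad, and Δλ = -2.3562 rad.
Haversine: a = sin²(Δφ/2) + cos φ₁ cos φ₂ sin²(Δλ/2) = 0.2500 + (0.5000)(1.0000)(0.8536) = 0.67678.
Central angle c = 2·arcsin(√a) = 1.93216 rad.
Distance = R·c = 3389.5 × 1.9322 ≈ 6549 km.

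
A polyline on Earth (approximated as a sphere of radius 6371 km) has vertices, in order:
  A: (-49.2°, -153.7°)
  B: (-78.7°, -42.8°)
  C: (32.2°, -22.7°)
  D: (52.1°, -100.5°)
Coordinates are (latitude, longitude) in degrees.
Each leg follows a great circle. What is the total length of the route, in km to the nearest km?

Leg A→B: central angle 0.8001 rad, distance 5097.3 km.
Leg B→C: central angle 1.9464 rad, distance 12400.5 km.
Leg C→D: central angle 1.0118 rad, distance 6446.2 km.
Total: 5097.3 + 12400.5 + 6446.2 ≈ 23944 km.

23944 km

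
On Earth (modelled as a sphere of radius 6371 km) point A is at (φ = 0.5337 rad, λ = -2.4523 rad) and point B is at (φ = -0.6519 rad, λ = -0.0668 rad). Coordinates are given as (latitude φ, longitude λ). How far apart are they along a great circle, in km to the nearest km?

In radians: φ₁ = 0.5337, φ₂ = -0.6519, Δλ = 136.679° = 2.3855 rad.
Haversine: a = sin²(Δφ/2) + cos φ₁ cos φ₂ sin²(Δλ/2) = 0.3121 + (0.8609)(0.7949)(0.8638) = 0.90327.
Central angle c = 2·arcsin(√a) = 2.50908 rad.
Distance = R·c = 6371 × 2.5091 ≈ 15985 km.

15985 km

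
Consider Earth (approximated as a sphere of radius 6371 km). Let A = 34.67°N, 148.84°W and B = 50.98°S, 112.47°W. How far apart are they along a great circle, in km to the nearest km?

10167 km

Let φ₁ = 0.6051 rad, φ₂ = -0.8898 rad, and Δλ = 0.6348 rad.
Haversine: a = sin²(Δφ/2) + cos φ₁ cos φ₂ sin²(Δλ/2) = 0.4621 + (0.8224)(0.6296)(0.0974) = 0.51251.
Central angle c = 2·arcsin(√a) = 1.59582 rad.
Distance = R·c = 6371 × 1.5958 ≈ 10167 km.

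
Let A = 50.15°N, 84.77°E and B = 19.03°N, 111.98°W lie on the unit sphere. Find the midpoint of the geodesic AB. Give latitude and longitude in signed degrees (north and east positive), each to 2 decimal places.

70.86°, -141.08°

Central angle δ = 1.9068 rad. Interpolating on the sphere with fraction f = 0.5:
P = [sin((1−f)δ)·A + sin(fδ)·B] / sin δ = 0.8637·A + 0.8637·B in Cartesian coordinates,
giving P = (-0.2552, -0.2060, 0.9447), i.e. latitude 70.86°, longitude -141.08°.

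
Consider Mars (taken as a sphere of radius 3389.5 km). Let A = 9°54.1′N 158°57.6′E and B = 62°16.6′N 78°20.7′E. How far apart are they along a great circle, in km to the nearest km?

4548 km

In radians: φ₁ = 0.1728, φ₂ = 1.0869, Δλ = -80.615° = -1.4070 rad.
cos c = sin φ₁ sin φ₂ + cos φ₁ cos φ₂ cos Δλ = (0.1720)(0.8852) + (0.9851)(0.4652)(0.1631) = 0.22695,
so c = arccos(0.22695) = 1.34185 rad.
Distance = R·c = 3389.5 × 1.3419 ≈ 4548 km.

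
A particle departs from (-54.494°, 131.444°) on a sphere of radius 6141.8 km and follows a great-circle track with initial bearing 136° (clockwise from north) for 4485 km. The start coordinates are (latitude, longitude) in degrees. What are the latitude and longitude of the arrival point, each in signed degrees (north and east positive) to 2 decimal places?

-62.27°, -143.75°

Angular distance δ = d/R = 4485/6141.8 = 0.73024 rad; initial bearing θ = 2.3736 rad.
sin φ₂ = sin φ₁ cos δ + cos φ₁ sin δ cos θ = (-0.8141)(0.7450) + (0.5808)(0.6670)(-0.7193) = -0.8852, so φ₂ = -62.27°.
Δλ = atan2(sin θ sin δ cos φ₁, cos δ − sin φ₁ sin φ₂) = atan2(0.2691, 0.0244) = 84.811°.
λ₂ = 131.444° + 84.811° = 216.25° → -143.75° after wrapping to (−180°, 180°].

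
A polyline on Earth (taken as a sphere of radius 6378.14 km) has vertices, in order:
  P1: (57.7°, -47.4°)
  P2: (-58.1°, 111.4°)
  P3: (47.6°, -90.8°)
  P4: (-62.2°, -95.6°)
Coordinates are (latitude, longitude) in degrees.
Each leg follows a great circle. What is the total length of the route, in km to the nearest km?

49175 km

Leg P1→P2: central angle 2.9457 rad, distance 18787.8 km.
Leg P2→P3: central angle 2.8467 rad, distance 18156.8 km.
Leg P3→P4: central angle 1.9175 rad, distance 12230.4 km.
Total: 18787.8 + 18156.8 + 12230.4 ≈ 49175 km.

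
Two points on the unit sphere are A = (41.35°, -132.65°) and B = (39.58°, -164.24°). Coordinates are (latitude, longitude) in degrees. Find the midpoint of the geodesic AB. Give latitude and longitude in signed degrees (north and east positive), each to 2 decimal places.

Central angle δ = 0.4183 rad. Interpolating on the sphere with fraction f = 0.5:
P = [sin((1−f)δ)·A + sin(fδ)·B] / sin δ = 0.5111·A + 0.5111·B in Cartesian coordinates,
giving P = (-0.6391, -0.3892, 0.6634), i.e. latitude 41.56°, longitude -148.66°.

41.56°, -148.66°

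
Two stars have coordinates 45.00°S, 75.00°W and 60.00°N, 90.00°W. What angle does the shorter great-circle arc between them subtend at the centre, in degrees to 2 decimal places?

105.72°

With latitudes φ₁ = -45.000°, φ₂ = 60.000° and longitude difference Δλ = -15.000°:
cos c = sin φ₁ sin φ₂ + cos φ₁ cos φ₂ cos Δλ = (-0.7071)(0.8660) + (0.7071)(0.5000)(0.9659) = -0.27087,
so c = arccos(-0.27087) = 1.84509 rad.
So the angular separation is 105.72°.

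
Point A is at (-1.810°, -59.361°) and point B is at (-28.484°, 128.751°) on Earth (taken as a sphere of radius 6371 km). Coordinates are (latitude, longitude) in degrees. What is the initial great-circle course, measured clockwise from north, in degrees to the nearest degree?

With φ₁ = -0.0316, φ₂ = -0.4971, Δλ = -3.0000 rad, the forward-azimuth formula gives
θ = atan2( sin Δλ cos φ₂ , cos φ₁ sin φ₂ − sin φ₁ cos φ₂ cos Δλ ) = atan2(-0.1240, -0.5042) = -166.18°.
Adding 360° brings this into [0°, 360°): 194°.

194°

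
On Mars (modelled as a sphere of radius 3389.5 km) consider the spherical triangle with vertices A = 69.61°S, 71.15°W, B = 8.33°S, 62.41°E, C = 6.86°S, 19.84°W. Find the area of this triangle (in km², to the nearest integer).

13559373 km²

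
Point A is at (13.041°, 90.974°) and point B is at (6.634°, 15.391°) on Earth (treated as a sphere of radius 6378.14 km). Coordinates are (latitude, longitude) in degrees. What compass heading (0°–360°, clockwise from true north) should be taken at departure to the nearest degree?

273°

Δλ = -75.583° = -1.3192 rad.
y = sin Δλ · cos φ₂ = (-0.9685)(0.9933) = -0.9620
x = cos φ₁ sin φ₂ − sin φ₁ cos φ₂ cos Δλ = (0.9742)(0.1155) − (0.2256)(0.9933)(0.2490) = 0.0567
θ = atan2(y, x) = -86.62°; adding 360° gives 273°.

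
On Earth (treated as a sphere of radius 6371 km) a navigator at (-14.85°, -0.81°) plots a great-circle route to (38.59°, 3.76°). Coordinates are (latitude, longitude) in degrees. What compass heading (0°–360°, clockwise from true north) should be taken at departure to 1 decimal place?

4.4°

Δλ = 4.570° = 0.0798 rad.
y = sin Δλ · cos φ₂ = (0.0797)(0.7816) = 0.0623
x = cos φ₁ sin φ₂ − sin φ₁ cos φ₂ cos Δλ = (0.9666)(0.6237) − (-0.2563)(0.7816)(0.9968) = 0.8026
θ = atan2(y, x) = 4.44°, so the bearing is 4.4°.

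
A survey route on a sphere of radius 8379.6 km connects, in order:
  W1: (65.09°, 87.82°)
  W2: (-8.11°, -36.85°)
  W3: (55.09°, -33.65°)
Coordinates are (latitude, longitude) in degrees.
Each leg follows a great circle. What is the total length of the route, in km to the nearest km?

Leg W1→W2: central angle 1.9446 rad, distance 16294.9 km.
Leg W2→W3: central angle 1.1040 rad, distance 9251.4 km.
Total: 16294.9 + 9251.4 ≈ 25546 km.

25546 km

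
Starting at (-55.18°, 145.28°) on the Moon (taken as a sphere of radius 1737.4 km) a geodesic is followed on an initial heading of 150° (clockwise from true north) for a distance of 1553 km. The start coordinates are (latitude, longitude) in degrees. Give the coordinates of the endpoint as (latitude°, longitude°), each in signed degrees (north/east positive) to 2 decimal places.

-64.12°, -97.96°

Angular distance δ = d/R = 1553/1737.4 = 0.89386 rad; initial bearing θ = 2.6180 rad.
sin φ₂ = sin φ₁ cos δ + cos φ₁ sin δ cos θ = (-0.8209)(0.6264) + (0.5710)(0.7795)(-0.8660) = -0.8997, so φ₂ = -64.12°.
Δλ = atan2(sin θ sin δ cos φ₁, cos δ − sin φ₁ sin φ₂) = atan2(0.2225, -0.1122) = 116.758°.
λ₂ = 145.280° + 116.758° = 262.04° → -97.96° after wrapping to (−180°, 180°].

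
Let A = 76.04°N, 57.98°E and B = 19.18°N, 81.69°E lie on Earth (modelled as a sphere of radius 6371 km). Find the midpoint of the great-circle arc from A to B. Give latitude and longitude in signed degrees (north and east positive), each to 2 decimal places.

The central angle between A and B is δ = 1.0152 rad.
With f = 0.5, the slerp weights are sin((1−f)δ)/sin δ = 0.5721 and sin(fδ)/sin δ = 0.5721.
Weighted sum of the unit vectors: (0.5721)·(0.1279,0.2045,0.9705) + (0.5721)·(0.1365,0.9346,0.3285) = (0.1513, 0.6517, 0.7432).
Converting back: φ = atan2(z, √(x²+y²)) = 48.01°, λ = atan2(y, x) = 76.93°.

48.01°, 76.93°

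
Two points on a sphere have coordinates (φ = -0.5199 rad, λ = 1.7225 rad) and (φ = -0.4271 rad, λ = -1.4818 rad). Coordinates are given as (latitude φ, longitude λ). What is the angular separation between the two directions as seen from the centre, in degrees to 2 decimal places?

125.63°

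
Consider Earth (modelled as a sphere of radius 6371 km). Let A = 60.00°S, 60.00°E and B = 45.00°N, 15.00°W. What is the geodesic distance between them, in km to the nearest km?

With latitudes φ₁ = -60.000°, φ₂ = 45.000° and longitude difference Δλ = -75.000°:
Haversine: a = sin²(Δφ/2) + cos φ₁ cos φ₂ sin²(Δλ/2) = 0.6294 + (0.5000)(0.7071)(0.3706) = 0.76043.
Central angle c = 2·arcsin(√a) = 2.11866 rad.
Distance = R·c = 6371 × 2.1187 ≈ 13498 km.

13498 km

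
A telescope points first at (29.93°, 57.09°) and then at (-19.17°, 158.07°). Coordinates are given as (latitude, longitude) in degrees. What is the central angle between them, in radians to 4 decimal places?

With latitudes φ₁ = 29.930°, φ₂ = -19.170° and longitude difference Δλ = 100.980°:
cos c = sin φ₁ sin φ₂ + cos φ₁ cos φ₂ cos Δλ = (0.4989)(-0.3284) + (0.8666)(0.9445)(-0.1905) = -0.31975,
so c = arccos(-0.31975) = 1.89626 rad.
So the angular separation is 1.8963 rad.

1.8963 rad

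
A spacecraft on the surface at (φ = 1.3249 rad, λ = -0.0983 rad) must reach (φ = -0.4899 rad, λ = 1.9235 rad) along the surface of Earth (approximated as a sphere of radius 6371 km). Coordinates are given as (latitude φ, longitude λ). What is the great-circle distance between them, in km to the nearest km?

Let φ₁ = 1.3249 rad, φ₂ = -0.4899 rad, and Δλ = 2.0218 rad.
cos c = sin φ₁ sin φ₂ + cos φ₁ cos φ₂ cos Δλ = (0.9699)(-0.4705) + (0.2434)(0.8824)(-0.4359) = -0.55001,
so c = arccos(-0.55001) = 2.15317 rad.
Distance = R·c = 6371 × 2.1532 ≈ 13718 km.

13718 km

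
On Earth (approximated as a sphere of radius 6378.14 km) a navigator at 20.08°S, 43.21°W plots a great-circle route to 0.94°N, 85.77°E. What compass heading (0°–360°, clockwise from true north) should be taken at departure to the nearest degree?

104°

Δλ = 128.980° = 2.2511 rad.
y = sin Δλ · cos φ₂ = (0.7774)(0.9999) = 0.7773
x = cos φ₁ sin φ₂ − sin φ₁ cos φ₂ cos Δλ = (0.9392)(0.0164) − (-0.3433)(0.9999)(-0.6290) = -0.2005
θ = atan2(y, x) = 104.47°, so the bearing is 104°.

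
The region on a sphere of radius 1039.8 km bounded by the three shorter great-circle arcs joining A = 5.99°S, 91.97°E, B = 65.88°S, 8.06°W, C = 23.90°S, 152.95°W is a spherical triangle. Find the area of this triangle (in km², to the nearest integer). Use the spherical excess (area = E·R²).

1942541 km²

Side lengths (central angles): a = 1.5066, b = 1.9211, c = 1.5463 rad; semiperimeter s = 2.4870.
By l'Huilier's theorem, tan(E/4) = √[tan(s/2) tan((s−a)/2) tan((s−b)/2) tan((s−c)/2)], giving spherical excess E = 1.7967 rad.
Area = E·R² = 1.7967 × (1039.8)² ≈ 1942541 km².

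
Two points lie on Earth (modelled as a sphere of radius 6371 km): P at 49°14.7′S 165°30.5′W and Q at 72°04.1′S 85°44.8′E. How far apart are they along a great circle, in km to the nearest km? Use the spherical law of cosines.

With latitudes φ₁ = -49.245°, φ₂ = -72.068° and longitude difference Δλ = -108.745°:
cos c = sin φ₁ sin φ₂ + cos φ₁ cos φ₂ cos Δλ = (-0.7575)(-0.9514) + (0.6528)(0.3079)(-0.3214) = 0.65612,
so c = arccos(0.65612) = 0.85513 rad.
Distance = R·c = 6371 × 0.8551 ≈ 5448 km.

5448 km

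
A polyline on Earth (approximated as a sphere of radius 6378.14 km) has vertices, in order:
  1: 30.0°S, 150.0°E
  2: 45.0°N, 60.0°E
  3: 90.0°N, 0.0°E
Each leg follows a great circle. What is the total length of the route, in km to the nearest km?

17333 km

Leg 1→2: central angle 1.9322 rad, distance 12323.6 km.
Leg 2→3: central angle 0.7854 rad, distance 5009.4 km.
Total: 12323.6 + 5009.4 ≈ 17333 km.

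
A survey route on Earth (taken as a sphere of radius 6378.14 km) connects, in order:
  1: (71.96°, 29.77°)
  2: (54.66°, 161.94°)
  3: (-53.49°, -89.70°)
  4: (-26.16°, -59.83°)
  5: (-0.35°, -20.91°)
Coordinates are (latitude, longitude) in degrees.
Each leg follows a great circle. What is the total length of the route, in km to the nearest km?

30005 km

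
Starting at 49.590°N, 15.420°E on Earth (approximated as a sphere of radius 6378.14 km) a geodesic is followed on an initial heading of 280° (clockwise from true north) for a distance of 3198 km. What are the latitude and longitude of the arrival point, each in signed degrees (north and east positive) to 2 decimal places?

46.20°, -27.73°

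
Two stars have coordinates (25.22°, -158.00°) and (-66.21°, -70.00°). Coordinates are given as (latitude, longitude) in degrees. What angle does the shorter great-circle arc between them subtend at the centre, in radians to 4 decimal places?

1.9575 rad

Let φ₁ = 0.4402 rad, φ₂ = -1.1556 rad, and Δλ = 1.5359 rad.
Haversine: a = sin²(Δφ/2) + cos φ₁ cos φ₂ sin²(Δλ/2) = 0.5125 + (0.9047)(0.4034)(0.4826) = 0.68858.
Central angle c = 2·arcsin(√a) = 1.95752 rad.
So the angular separation is 1.9575 rad.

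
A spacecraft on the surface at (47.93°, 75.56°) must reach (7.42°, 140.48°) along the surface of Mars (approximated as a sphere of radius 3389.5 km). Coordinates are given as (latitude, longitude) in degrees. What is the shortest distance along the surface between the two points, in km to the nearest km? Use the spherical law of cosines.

4012 km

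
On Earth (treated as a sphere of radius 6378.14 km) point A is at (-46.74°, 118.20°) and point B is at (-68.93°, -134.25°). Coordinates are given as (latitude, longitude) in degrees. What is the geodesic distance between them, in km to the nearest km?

5872 km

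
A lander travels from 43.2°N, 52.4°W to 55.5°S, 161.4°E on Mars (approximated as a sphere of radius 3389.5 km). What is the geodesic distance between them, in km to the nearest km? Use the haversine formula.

9177 km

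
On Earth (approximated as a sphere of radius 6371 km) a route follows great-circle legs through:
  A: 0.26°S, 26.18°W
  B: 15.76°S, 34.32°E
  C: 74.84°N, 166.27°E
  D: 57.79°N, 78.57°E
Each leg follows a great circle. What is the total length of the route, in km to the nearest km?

Leg A→B: central angle 1.0757 rad, distance 6853.1 km.
Leg B→C: central angle 2.0157 rad, distance 12842.2 km.
Leg C→D: central angle 0.6054 rad, distance 3857.3 km.
Total: 6853.1 + 12842.2 + 3857.3 ≈ 23553 km.

23553 km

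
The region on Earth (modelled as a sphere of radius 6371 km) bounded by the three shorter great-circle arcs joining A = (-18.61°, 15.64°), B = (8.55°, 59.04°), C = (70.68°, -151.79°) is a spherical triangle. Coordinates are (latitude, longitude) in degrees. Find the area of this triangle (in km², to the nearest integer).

46051857 km²

Side lengths (central angles): a = 1.7119, b = 2.2233, c = 0.8847 rad; semiperimeter s = 2.4100.
By l'Huilier's theorem, tan(E/4) = √[tan(s/2) tan((s−a)/2) tan((s−b)/2) tan((s−c)/2)], giving spherical excess E = 1.1346 rad.
Area = E·R² = 1.1346 × (6371)² ≈ 46051857 km².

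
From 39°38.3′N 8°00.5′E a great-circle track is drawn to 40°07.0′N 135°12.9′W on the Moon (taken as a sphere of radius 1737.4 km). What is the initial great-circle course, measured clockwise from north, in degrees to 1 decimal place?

Δλ = -143.223° = -2.4997 rad.
y = sin Δλ · cos φ₂ = (-0.5987)(0.7647) = -0.4578
x = cos φ₁ sin φ₂ − sin φ₁ cos φ₂ cos Δλ = (0.7701)(0.6443) − (0.6379)(0.7647)(-0.8010) = 0.8870
θ = atan2(y, x) = -27.30°; adding 360° gives 332.7°.

332.7°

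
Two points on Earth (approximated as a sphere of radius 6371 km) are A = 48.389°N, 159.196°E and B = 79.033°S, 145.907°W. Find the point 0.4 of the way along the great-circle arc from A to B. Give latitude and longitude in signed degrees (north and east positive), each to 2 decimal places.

Central angle δ = 2.2934 rad. Interpolating on the sphere with fraction f = 0.4:
P = [sin((1−f)δ)·A + sin(fδ)·B] / sin δ = 1.3080·A + 1.0586·B in Cartesian coordinates,
giving P = (-0.9788, 0.1956, -0.0613), i.e. latitude -3.51°, longitude 168.70°.

-3.51°, 168.70°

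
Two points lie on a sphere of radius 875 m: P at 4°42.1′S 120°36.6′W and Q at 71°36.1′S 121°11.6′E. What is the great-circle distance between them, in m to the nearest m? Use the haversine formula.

1436 m

In radians: φ₁ = -0.0821, φ₂ = -1.2497, Δλ = -118.197° = -2.0629 rad.
Haversine: a = sin²(Δφ/2) + cos φ₁ cos φ₂ sin²(Δλ/2) = 0.3038 + (0.9966)(0.3156)(0.7362) = 0.53543.
Central angle c = 2·arcsin(√a) = 1.64171 rad.
Distance = R·c = 875 × 1.6417 ≈ 1436 m.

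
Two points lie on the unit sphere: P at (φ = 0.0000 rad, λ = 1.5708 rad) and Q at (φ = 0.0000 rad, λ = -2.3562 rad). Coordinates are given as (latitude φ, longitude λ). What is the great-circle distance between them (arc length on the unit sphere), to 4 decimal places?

With latitudes φ₁ = 0.000°, φ₂ = 0.000° and longitude difference Δλ = 134.999°:
cos c = sin φ₁ sin φ₂ + cos φ₁ cos φ₂ cos Δλ = (0.0000)(0.0000) + (1.0000)(1.0000)(-0.7071) = -0.70710,
so c = arccos(-0.70710) = 2.35619 rad.
On the unit sphere the arc length equals the central angle: 2.3562.

2.3562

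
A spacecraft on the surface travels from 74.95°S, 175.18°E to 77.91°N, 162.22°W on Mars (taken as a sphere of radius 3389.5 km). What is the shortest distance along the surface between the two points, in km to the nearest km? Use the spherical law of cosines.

9074 km

With latitudes φ₁ = -74.950°, φ₂ = 77.910° and longitude difference Δλ = 22.600°:
cos c = sin φ₁ sin φ₂ + cos φ₁ cos φ₂ cos Δλ = (-0.9657)(0.9778) + (0.2597)(0.2094)(0.9232) = -0.89407,
so c = arccos(-0.89407) = 2.67715 rad.
Distance = R·c = 3389.5 × 2.6771 ≈ 9074 km.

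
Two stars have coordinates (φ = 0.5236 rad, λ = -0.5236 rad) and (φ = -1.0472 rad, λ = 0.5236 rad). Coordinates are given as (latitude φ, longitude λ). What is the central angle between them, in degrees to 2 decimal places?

Let φ₁ = 0.5236 rad, φ₂ = -1.0472 rad, and Δλ = 1.0472 rad.
cos c = sin φ₁ sin φ₂ + cos φ₁ cos φ₂ cos Δλ = (0.5000)(-0.8660) + (0.8660)(0.5000)(0.5000) = -0.21651,
so c = arccos(-0.21651) = 1.78903 rad.
So the angular separation is 102.50°.

102.50°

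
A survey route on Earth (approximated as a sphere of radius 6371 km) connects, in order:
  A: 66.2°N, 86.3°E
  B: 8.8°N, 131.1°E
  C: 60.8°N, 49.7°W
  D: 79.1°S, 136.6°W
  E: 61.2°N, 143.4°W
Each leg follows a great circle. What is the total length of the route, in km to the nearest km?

51615 km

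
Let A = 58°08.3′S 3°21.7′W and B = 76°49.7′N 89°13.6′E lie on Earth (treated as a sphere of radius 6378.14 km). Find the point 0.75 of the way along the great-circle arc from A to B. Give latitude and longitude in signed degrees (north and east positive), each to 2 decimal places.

Central angle δ = 2.5542 rad. Interpolating on the sphere with fraction f = 0.75:
P = [sin((1−f)δ)·A + sin(fδ)·B] / sin δ = 1.0756·A + 1.6983·B in Cartesian coordinates,
giving P = (0.5720, 0.3537, 0.7401), i.e. latitude 47.74°, longitude 31.73°.

47.74°, 31.73°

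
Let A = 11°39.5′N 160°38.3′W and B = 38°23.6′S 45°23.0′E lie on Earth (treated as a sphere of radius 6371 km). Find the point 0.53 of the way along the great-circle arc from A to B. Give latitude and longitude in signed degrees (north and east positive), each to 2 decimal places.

-46.06°, 143.00°

The central angle between A and B is δ = 2.5240 rad.
With f = 0.53, the slerp weights are sin((1−f)δ)/sin δ = 1.6008 and sin(fδ)/sin δ = 1.6802.
Weighted sum of the unit vectors: (1.6008)·(-0.9240,-0.3247,0.2021) + (1.6802)·(0.5505,0.5579,-0.6211) = (-0.5542, 0.4176, -0.7200).
Converting back: φ = atan2(z, √(x²+y²)) = -46.06°, λ = atan2(y, x) = 143.00°.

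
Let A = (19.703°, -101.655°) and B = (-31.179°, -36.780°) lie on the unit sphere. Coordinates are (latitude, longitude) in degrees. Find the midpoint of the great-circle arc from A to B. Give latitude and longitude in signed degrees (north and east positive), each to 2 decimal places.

-6.79°, -70.96°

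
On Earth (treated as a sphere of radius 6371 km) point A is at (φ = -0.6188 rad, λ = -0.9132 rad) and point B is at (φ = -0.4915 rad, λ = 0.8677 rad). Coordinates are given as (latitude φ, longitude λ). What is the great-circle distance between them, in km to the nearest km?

9216 km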